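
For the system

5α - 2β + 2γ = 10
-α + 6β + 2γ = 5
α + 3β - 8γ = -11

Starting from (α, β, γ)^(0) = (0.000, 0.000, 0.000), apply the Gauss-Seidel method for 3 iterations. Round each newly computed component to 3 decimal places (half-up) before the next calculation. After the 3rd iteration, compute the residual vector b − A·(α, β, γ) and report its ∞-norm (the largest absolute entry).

0.141

Iteration 1:
  α = (10 - (-2)·0.000 - (2)·0.000) / (5) = 2.000
  β = (5 - (-1)·2.000 - (2)·0.000) / (6) = 1.167
  γ = (-11 - (1)·2.000 - (3)·1.167) / (-8) = 2.063
Iteration 2:
  α = (10 - (-2)·1.167 - (2)·2.063) / (5) = 1.642
  β = (5 - (-1)·1.642 - (2)·2.063) / (6) = 0.419
  γ = (-11 - (1)·1.642 - (3)·0.419) / (-8) = 1.737
Iteration 3:
  α = (10 - (-2)·0.419 - (2)·1.737) / (5) = 1.473
  β = (5 - (-1)·1.473 - (2)·1.737) / (6) = 0.500
  γ = (-11 - (1)·1.473 - (3)·0.500) / (-8) = 1.747
Residual b − A·x = (0.141, -0.021, 0.003); ∞-norm = 0.141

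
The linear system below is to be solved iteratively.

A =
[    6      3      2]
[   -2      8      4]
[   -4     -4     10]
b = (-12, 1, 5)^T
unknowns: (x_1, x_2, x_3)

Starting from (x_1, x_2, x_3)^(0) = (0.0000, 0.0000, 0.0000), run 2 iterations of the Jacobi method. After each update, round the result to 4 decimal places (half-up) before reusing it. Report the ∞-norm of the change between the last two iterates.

0.7500

Iteration 1:
  x_1 = (-12 - (3)·0.0000 - (2)·0.0000) / (6) = -2.0000
  x_2 = (1 - (-2)·0.0000 - (4)·0.0000) / (8) = 0.1250
  x_3 = (5 - (-4)·0.0000 - (-4)·0.0000) / (10) = 0.5000
Iteration 2:
  x_1 = (-12 - (3)·0.1250 - (2)·0.5000) / (6) = -2.2292
  x_2 = (1 - (-2)·-2.0000 - (4)·0.5000) / (8) = -0.6250
  x_3 = (5 - (-4)·-2.0000 - (-4)·0.1250) / (10) = -0.2500
Change: (-0.2292, -0.7500, -0.7500) → max |·| = 0.7500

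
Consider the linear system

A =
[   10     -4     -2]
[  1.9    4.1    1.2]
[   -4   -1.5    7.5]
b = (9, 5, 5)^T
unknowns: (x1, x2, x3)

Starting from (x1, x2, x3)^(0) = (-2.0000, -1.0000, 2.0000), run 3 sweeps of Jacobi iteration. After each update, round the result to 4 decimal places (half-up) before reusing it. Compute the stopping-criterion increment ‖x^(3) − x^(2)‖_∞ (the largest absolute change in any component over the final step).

Iteration 1:
  x1 = (9 - (-4)·-1.0000 - (-2)·2.0000) / (10) = 0.9000
  x2 = (5 - (1.9)·-2.0000 - (1.2)·2.0000) / (4.1) = 1.5610
  x3 = (5 - (-4)·-2.0000 - (-1.5)·-1.0000) / (7.5) = -0.6000
Iteration 2:
  x1 = (9 - (-4)·1.5610 - (-2)·-0.6000) / (10) = 1.4044
  x2 = (5 - (1.9)·0.9000 - (1.2)·-0.6000) / (4.1) = 0.9780
  x3 = (5 - (-4)·0.9000 - (-1.5)·1.5610) / (7.5) = 1.4589
Iteration 3:
  x1 = (9 - (-4)·0.9780 - (-2)·1.4589) / (10) = 1.5830
  x2 = (5 - (1.9)·1.4044 - (1.2)·1.4589) / (4.1) = 0.1417
  x3 = (5 - (-4)·1.4044 - (-1.5)·0.9780) / (7.5) = 1.6113
Change: (0.1786, -0.8363, 0.1524) → max |·| = 0.8363

0.8363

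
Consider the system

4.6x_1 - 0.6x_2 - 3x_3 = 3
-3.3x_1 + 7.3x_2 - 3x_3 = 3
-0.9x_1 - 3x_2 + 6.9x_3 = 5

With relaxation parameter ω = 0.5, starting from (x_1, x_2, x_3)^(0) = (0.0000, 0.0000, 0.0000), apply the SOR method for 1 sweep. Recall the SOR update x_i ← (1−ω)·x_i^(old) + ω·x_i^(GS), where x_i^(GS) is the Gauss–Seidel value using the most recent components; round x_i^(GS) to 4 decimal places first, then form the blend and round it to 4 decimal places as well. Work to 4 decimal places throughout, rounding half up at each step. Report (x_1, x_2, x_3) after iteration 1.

Iteration 1:
  x_1: GS value = (3 - (-0.6)·0.0000 - (-3)·0.0000) / (4.6) = 0.6522;  x_1 ← (1−ω)·0.0000 + ω·0.6522 = 0.3261
  x_2: GS value = (3 - (-3.3)·0.3261 - (-3)·0.0000) / (7.3) = 0.5584;  x_2 ← (1−ω)·0.0000 + ω·0.5584 = 0.2792
  x_3: GS value = (5 - (-0.9)·0.3261 - (-3)·0.2792) / (6.9) = 0.8886;  x_3 ← (1−ω)·0.0000 + ω·0.8886 = 0.4443

(0.3261, 0.2792, 0.4443)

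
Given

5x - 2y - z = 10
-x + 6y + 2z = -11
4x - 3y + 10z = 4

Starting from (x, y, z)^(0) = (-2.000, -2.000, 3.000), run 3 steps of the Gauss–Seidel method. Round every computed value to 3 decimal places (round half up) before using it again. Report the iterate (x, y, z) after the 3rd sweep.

(1.400, -1.496, -0.609)

Iteration 1:
  x = (10 - (-2)·-2.000 - (-1)·3.000) / (5) = 1.800
  y = (-11 - (-1)·1.800 - (2)·3.000) / (6) = -2.533
  z = (4 - (4)·1.800 - (-3)·-2.533) / (10) = -1.080
Iteration 2:
  x = (10 - (-2)·-2.533 - (-1)·-1.080) / (5) = 0.771
  y = (-11 - (-1)·0.771 - (2)·-1.080) / (6) = -1.345
  z = (4 - (4)·0.771 - (-3)·-1.345) / (10) = -0.312
Iteration 3:
  x = (10 - (-2)·-1.345 - (-1)·-0.312) / (5) = 1.400
  y = (-11 - (-1)·1.400 - (2)·-0.312) / (6) = -1.496
  z = (4 - (4)·1.400 - (-3)·-1.496) / (10) = -0.609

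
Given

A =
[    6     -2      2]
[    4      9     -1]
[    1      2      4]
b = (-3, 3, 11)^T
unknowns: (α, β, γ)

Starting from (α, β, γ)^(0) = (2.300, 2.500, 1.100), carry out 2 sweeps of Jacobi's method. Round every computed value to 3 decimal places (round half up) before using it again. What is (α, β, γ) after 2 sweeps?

(-0.997, 0.451, 3.042)

Iteration 1:
  α = (-3 - (-2)·2.500 - (2)·1.100) / (6) = -0.033
  β = (3 - (4)·2.300 - (-1)·1.100) / (9) = -0.567
  γ = (11 - (1)·2.300 - (2)·2.500) / (4) = 0.925
Iteration 2:
  α = (-3 - (-2)·-0.567 - (2)·0.925) / (6) = -0.997
  β = (3 - (4)·-0.033 - (-1)·0.925) / (9) = 0.451
  γ = (11 - (1)·-0.033 - (2)·-0.567) / (4) = 3.042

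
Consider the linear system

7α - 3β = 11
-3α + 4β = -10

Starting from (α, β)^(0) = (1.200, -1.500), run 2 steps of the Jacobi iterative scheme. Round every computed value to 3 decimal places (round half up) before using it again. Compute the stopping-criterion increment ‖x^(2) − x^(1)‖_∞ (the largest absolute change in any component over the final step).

0.203

Iteration 1:
  α = (11 - (-3)·-1.500) / (7) = 0.929
  β = (-10 - (-3)·1.200) / (4) = -1.600
Iteration 2:
  α = (11 - (-3)·-1.600) / (7) = 0.886
  β = (-10 - (-3)·0.929) / (4) = -1.803
Change: (-0.043, -0.203) → max |·| = 0.203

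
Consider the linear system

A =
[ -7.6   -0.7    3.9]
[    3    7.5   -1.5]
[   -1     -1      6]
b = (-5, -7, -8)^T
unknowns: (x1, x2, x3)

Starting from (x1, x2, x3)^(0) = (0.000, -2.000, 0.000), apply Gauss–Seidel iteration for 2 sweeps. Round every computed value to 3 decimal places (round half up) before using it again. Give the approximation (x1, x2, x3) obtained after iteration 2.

(0.054, -1.236, -1.530)

Iteration 1:
  x1 = (-5 - (-0.7)·-2.000 - (3.9)·0.000) / (-7.6) = 0.842
  x2 = (-7 - (3)·0.842 - (-1.5)·0.000) / (7.5) = -1.270
  x3 = (-8 - (-1)·0.842 - (-1)·-1.270) / (6) = -1.405
Iteration 2:
  x1 = (-5 - (-0.7)·-1.270 - (3.9)·-1.405) / (-7.6) = 0.054
  x2 = (-7 - (3)·0.054 - (-1.5)·-1.405) / (7.5) = -1.236
  x3 = (-8 - (-1)·0.054 - (-1)·-1.236) / (6) = -1.530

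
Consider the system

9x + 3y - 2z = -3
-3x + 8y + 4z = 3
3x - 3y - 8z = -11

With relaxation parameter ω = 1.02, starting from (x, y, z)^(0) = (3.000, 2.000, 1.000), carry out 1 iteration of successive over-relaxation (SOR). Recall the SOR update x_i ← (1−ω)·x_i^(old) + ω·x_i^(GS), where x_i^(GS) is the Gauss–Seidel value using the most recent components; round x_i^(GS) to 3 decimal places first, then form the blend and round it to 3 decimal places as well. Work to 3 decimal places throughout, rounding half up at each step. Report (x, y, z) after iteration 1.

Iteration 1:
  x: GS value = (-3 - (3)·2.000 - (-2)·1.000) / (9) = -0.778;  x ← (1−ω)·3.000 + ω·-0.778 = -0.854
  y: GS value = (3 - (-3)·-0.854 - (4)·1.000) / (8) = -0.445;  y ← (1−ω)·2.000 + ω·-0.445 = -0.494
  z: GS value = (-11 - (3)·-0.854 - (-3)·-0.494) / (-8) = 1.240;  z ← (1−ω)·1.000 + ω·1.240 = 1.245

(-0.854, -0.494, 1.245)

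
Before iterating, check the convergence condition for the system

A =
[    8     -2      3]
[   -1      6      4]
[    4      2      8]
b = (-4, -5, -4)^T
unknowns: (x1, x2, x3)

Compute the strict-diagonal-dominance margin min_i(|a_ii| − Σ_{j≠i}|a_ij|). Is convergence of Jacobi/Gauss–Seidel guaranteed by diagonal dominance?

row 1: |8| − (2+3) = 3
row 2: |6| − (1+4) = 1
row 3: |8| − (4+2) = 2
minimum over rows = 1 → strictly diagonally dominant (convergence guaranteed)

1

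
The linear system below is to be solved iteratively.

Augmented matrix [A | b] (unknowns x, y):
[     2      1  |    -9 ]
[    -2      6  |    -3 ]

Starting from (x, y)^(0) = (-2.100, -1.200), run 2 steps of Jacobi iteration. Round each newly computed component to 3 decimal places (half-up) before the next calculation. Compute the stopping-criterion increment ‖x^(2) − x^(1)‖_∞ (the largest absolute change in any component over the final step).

0.600

Iteration 1:
  x = (-9 - (1)·-1.200) / (2) = -3.900
  y = (-3 - (-2)·-2.100) / (6) = -1.200
Iteration 2:
  x = (-9 - (1)·-1.200) / (2) = -3.900
  y = (-3 - (-2)·-3.900) / (6) = -1.800
Change: (0.000, -0.600) → max |·| = 0.600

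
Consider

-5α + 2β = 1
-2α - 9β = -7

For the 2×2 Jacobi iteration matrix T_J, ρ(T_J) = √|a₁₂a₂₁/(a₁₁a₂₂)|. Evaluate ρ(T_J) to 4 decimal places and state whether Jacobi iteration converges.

0.2981

a₁₂a₂₁/(a₁₁a₂₂) = (2)·(-2) / ((-5)·(-9)) = -0.088889
ρ = √|-0.088889| = √0.088889 = 0.2981
ρ < 1, so Jacobi converges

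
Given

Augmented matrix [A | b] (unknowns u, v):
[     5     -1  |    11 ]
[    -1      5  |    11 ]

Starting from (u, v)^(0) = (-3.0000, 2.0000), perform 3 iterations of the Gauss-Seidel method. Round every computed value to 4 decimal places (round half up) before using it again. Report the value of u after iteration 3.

Iteration 1:
  u = (11 - (-1)·2.0000) / (5) = 2.6000
  v = (11 - (-1)·2.6000) / (5) = 2.7200
Iteration 2:
  u = (11 - (-1)·2.7200) / (5) = 2.7440
  v = (11 - (-1)·2.7440) / (5) = 2.7488
Iteration 3:
  u = (11 - (-1)·2.7488) / (5) = 2.7498
  v = (11 - (-1)·2.7498) / (5) = 2.7500

2.7498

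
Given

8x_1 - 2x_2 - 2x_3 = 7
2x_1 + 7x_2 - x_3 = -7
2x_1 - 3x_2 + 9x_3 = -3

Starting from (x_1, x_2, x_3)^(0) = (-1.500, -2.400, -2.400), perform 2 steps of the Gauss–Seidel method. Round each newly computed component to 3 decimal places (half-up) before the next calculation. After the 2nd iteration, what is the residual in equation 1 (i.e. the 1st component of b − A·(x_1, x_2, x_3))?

Iteration 1:
  x_1 = (7 - (-2)·-2.400 - (-2)·-2.400) / (8) = -0.325
  x_2 = (-7 - (2)·-0.325 - (-1)·-2.400) / (7) = -1.250
  x_3 = (-3 - (2)·-0.325 - (-3)·-1.250) / (9) = -0.678
Iteration 2:
  x_1 = (7 - (-2)·-1.250 - (-2)·-0.678) / (8) = 0.393
  x_2 = (-7 - (2)·0.393 - (-1)·-0.678) / (7) = -1.209
  x_3 = (-3 - (2)·0.393 - (-3)·-1.209) / (9) = -0.824
Residual b − A·x = (-0.210, -0.147, 0.003)

-0.210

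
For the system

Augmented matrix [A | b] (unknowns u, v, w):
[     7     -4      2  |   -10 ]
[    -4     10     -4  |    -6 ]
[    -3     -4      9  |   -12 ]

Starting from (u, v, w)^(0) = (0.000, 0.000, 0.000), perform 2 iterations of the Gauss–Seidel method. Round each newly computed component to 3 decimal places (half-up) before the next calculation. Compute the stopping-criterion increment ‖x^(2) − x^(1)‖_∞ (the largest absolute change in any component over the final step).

Iteration 1:
  u = (-10 - (-4)·0.000 - (2)·0.000) / (7) = -1.429
  v = (-6 - (-4)·-1.429 - (-4)·0.000) / (10) = -1.172
  w = (-12 - (-3)·-1.429 - (-4)·-1.172) / (9) = -2.331
Iteration 2:
  u = (-10 - (-4)·-1.172 - (2)·-2.331) / (7) = -1.432
  v = (-6 - (-4)·-1.432 - (-4)·-2.331) / (10) = -2.105
  w = (-12 - (-3)·-1.432 - (-4)·-2.105) / (9) = -2.746
Change: (-0.003, -0.933, -0.415) → max |·| = 0.933

0.933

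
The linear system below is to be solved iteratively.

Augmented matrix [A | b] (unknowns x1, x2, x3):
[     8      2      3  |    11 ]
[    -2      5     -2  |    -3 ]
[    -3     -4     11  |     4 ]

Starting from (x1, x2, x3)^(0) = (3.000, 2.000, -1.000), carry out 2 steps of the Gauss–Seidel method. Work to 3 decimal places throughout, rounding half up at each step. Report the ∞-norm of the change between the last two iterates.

Iteration 1:
  x1 = (11 - (2)·2.000 - (3)·-1.000) / (8) = 1.250
  x2 = (-3 - (-2)·1.250 - (-2)·-1.000) / (5) = -0.500
  x3 = (4 - (-3)·1.250 - (-4)·-0.500) / (11) = 0.523
Iteration 2:
  x1 = (11 - (2)·-0.500 - (3)·0.523) / (8) = 1.304
  x2 = (-3 - (-2)·1.304 - (-2)·0.523) / (5) = 0.131
  x3 = (4 - (-3)·1.304 - (-4)·0.131) / (11) = 0.767
Change: (0.054, 0.631, 0.244) → max |·| = 0.631

0.631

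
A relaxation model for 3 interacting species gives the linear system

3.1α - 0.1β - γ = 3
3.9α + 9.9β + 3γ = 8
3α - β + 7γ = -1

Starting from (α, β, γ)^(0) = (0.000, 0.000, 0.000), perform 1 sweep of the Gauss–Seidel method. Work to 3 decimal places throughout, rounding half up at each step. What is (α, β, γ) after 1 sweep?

(0.968, 0.427, -0.497)

Iteration 1:
  α = (3 - (-0.1)·0.000 - (-1)·0.000) / (3.1) = 0.968
  β = (8 - (3.9)·0.968 - (3)·0.000) / (9.9) = 0.427
  γ = (-1 - (3)·0.968 - (-1)·0.427) / (7) = -0.497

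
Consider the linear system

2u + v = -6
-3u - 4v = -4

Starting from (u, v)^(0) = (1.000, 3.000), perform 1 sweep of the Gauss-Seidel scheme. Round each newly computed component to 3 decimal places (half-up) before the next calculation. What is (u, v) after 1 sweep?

Iteration 1:
  u = (-6 - (1)·3.000) / (2) = -4.500
  v = (-4 - (-3)·-4.500) / (-4) = 4.375

(-4.500, 4.375)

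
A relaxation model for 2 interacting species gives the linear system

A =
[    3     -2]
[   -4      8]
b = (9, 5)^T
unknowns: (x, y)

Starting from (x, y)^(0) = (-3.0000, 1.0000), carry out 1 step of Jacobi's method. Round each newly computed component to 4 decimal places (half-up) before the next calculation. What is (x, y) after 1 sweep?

(3.6667, -0.8750)

Iteration 1:
  x = (9 - (-2)·1.0000) / (3) = 3.6667
  y = (5 - (-4)·-3.0000) / (8) = -0.8750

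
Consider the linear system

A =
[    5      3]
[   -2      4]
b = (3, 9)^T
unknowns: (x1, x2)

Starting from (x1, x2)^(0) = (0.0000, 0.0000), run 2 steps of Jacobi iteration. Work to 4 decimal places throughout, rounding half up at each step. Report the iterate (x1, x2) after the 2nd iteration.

Iteration 1:
  x1 = (3 - (3)·0.0000) / (5) = 0.6000
  x2 = (9 - (-2)·0.0000) / (4) = 2.2500
Iteration 2:
  x1 = (3 - (3)·2.2500) / (5) = -0.7500
  x2 = (9 - (-2)·0.6000) / (4) = 2.5500

(-0.7500, 2.5500)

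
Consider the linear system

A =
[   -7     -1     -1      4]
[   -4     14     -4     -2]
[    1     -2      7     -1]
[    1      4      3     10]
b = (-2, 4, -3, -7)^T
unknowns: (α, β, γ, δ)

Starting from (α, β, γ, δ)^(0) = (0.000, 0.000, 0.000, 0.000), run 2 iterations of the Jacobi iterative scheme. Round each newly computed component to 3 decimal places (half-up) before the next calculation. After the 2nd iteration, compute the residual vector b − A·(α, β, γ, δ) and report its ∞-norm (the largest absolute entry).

1.786

Iteration 1:
  α = (-2 - (-1)·0.000 - (-1)·0.000 - (4)·0.000) / (-7) = 0.286
  β = (4 - (-4)·0.000 - (-4)·0.000 - (-2)·0.000) / (14) = 0.286
  γ = (-3 - (1)·0.000 - (-2)·0.000 - (-1)·0.000) / (7) = -0.429
  δ = (-7 - (1)·0.000 - (4)·0.000 - (3)·0.000) / (10) = -0.700
Iteration 2:
  α = (-2 - (-1)·0.286 - (-1)·-0.429 - (4)·-0.700) / (-7) = -0.094
  β = (4 - (-4)·0.286 - (-4)·-0.429 - (-2)·-0.700) / (14) = 0.145
  γ = (-3 - (1)·0.286 - (-2)·0.286 - (-1)·-0.700) / (7) = -0.488
  δ = (-7 - (1)·0.286 - (4)·0.286 - (3)·-0.429) / (10) = -0.714
Residual b − A·x = (-0.145, -1.786, 0.086, 1.118); ∞-norm = 1.786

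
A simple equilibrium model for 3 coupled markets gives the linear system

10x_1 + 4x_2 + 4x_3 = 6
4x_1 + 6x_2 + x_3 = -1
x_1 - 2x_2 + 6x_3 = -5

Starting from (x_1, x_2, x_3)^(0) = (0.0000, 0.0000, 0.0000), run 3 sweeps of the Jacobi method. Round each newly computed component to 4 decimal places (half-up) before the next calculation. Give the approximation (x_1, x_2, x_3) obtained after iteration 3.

Iteration 1:
  x_1 = (6 - (4)·0.0000 - (4)·0.0000) / (10) = 0.6000
  x_2 = (-1 - (4)·0.0000 - (1)·0.0000) / (6) = -0.1667
  x_3 = (-5 - (1)·0.0000 - (-2)·0.0000) / (6) = -0.8333
Iteration 2:
  x_1 = (6 - (4)·-0.1667 - (4)·-0.8333) / (10) = 1.0000
  x_2 = (-1 - (4)·0.6000 - (1)·-0.8333) / (6) = -0.4278
  x_3 = (-5 - (1)·0.6000 - (-2)·-0.1667) / (6) = -0.9889
Iteration 3:
  x_1 = (6 - (4)·-0.4278 - (4)·-0.9889) / (10) = 1.1667
  x_2 = (-1 - (4)·1.0000 - (1)·-0.9889) / (6) = -0.6685
  x_3 = (-5 - (1)·1.0000 - (-2)·-0.4278) / (6) = -1.1426

(1.1667, -0.6685, -1.1426)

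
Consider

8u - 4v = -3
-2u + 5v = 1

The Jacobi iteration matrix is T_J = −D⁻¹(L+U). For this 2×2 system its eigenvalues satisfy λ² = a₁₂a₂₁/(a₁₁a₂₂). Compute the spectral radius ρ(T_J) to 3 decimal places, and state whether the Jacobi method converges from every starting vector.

0.447

a₁₂a₂₁/(a₁₁a₂₂) = (-4)·(-2) / ((8)·(5)) = 0.200000
ρ = √|0.200000| = √0.200000 = 0.447
ρ < 1, so Jacobi converges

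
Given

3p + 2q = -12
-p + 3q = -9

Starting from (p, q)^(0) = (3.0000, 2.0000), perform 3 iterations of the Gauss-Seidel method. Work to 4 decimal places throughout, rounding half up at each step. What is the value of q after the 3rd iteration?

-3.6063

Iteration 1:
  p = (-12 - (2)·2.0000) / (3) = -5.3333
  q = (-9 - (-1)·-5.3333) / (3) = -4.7778
Iteration 2:
  p = (-12 - (2)·-4.7778) / (3) = -0.8148
  q = (-9 - (-1)·-0.8148) / (3) = -3.2716
Iteration 3:
  p = (-12 - (2)·-3.2716) / (3) = -1.8189
  q = (-9 - (-1)·-1.8189) / (3) = -3.6063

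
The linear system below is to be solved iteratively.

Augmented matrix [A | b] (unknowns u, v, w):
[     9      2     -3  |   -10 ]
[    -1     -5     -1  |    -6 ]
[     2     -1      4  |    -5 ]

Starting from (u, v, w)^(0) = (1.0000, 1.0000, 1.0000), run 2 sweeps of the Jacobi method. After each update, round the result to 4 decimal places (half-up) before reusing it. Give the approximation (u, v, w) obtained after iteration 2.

(-1.7889, 1.7000, -0.5500)

Iteration 1:
  u = (-10 - (2)·1.0000 - (-3)·1.0000) / (9) = -1.0000
  v = (-6 - (-1)·1.0000 - (-1)·1.0000) / (-5) = 0.8000
  w = (-5 - (2)·1.0000 - (-1)·1.0000) / (4) = -1.5000
Iteration 2:
  u = (-10 - (2)·0.8000 - (-3)·-1.5000) / (9) = -1.7889
  v = (-6 - (-1)·-1.0000 - (-1)·-1.5000) / (-5) = 1.7000
  w = (-5 - (2)·-1.0000 - (-1)·0.8000) / (4) = -0.5500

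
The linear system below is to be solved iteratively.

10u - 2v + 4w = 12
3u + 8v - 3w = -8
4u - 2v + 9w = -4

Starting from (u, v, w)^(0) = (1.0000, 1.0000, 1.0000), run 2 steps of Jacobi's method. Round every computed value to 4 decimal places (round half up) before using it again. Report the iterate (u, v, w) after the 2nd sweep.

(1.2667, -1.6250, -1.1111)

Iteration 1:
  u = (12 - (-2)·1.0000 - (4)·1.0000) / (10) = 1.0000
  v = (-8 - (3)·1.0000 - (-3)·1.0000) / (8) = -1.0000
  w = (-4 - (4)·1.0000 - (-2)·1.0000) / (9) = -0.6667
Iteration 2:
  u = (12 - (-2)·-1.0000 - (4)·-0.6667) / (10) = 1.2667
  v = (-8 - (3)·1.0000 - (-3)·-0.6667) / (8) = -1.6250
  w = (-4 - (4)·1.0000 - (-2)·-1.0000) / (9) = -1.1111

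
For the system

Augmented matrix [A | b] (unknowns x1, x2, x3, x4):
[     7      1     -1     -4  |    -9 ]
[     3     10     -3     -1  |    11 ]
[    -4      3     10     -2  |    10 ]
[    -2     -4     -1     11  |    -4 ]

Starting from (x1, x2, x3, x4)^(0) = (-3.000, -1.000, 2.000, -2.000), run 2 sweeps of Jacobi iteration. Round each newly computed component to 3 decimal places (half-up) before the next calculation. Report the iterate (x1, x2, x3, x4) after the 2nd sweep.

(-2.295, 1.501, -0.738, 0.118)

Iteration 1:
  x1 = (-9 - (1)·-1.000 - (-1)·2.000 - (-4)·-2.000) / (7) = -2.000
  x2 = (11 - (3)·-3.000 - (-3)·2.000 - (-1)·-2.000) / (10) = 2.400
  x3 = (10 - (-4)·-3.000 - (3)·-1.000 - (-2)·-2.000) / (10) = -0.300
  x4 = (-4 - (-2)·-3.000 - (-4)·-1.000 - (-1)·2.000) / (11) = -1.091
Iteration 2:
  x1 = (-9 - (1)·2.400 - (-1)·-0.300 - (-4)·-1.091) / (7) = -2.295
  x2 = (11 - (3)·-2.000 - (-3)·-0.300 - (-1)·-1.091) / (10) = 1.501
  x3 = (10 - (-4)·-2.000 - (3)·2.400 - (-2)·-1.091) / (10) = -0.738
  x4 = (-4 - (-2)·-2.000 - (-4)·2.400 - (-1)·-0.300) / (11) = 0.118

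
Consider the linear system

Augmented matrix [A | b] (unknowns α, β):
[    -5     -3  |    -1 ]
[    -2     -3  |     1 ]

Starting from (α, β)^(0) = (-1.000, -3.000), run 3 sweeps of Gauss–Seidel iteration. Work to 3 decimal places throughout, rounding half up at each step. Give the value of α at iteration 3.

0.880

Iteration 1:
  α = (-1 - (-3)·-3.000) / (-5) = 2.000
  β = (1 - (-2)·2.000) / (-3) = -1.667
Iteration 2:
  α = (-1 - (-3)·-1.667) / (-5) = 1.200
  β = (1 - (-2)·1.200) / (-3) = -1.133
Iteration 3:
  α = (-1 - (-3)·-1.133) / (-5) = 0.880
  β = (1 - (-2)·0.880) / (-3) = -0.920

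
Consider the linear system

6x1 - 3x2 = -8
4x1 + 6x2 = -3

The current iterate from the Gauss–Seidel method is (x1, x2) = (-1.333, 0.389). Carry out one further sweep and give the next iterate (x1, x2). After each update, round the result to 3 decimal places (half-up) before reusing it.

One sweep:
  x1 = (-8 - (-3)·0.389) / (6) = -1.139
  x2 = (-3 - (4)·-1.139) / (6) = 0.259

(-1.139, 0.259)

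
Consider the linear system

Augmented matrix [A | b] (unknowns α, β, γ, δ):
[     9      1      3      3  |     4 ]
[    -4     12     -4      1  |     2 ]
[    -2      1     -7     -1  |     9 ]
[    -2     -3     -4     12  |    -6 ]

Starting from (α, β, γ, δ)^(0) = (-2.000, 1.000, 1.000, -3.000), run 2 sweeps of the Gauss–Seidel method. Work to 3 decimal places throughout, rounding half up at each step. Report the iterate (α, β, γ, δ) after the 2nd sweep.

Iteration 1:
  α = (4 - (1)·1.000 - (3)·1.000 - (3)·-3.000) / (9) = 1.000
  β = (2 - (-4)·1.000 - (-4)·1.000 - (1)·-3.000) / (12) = 1.083
  γ = (9 - (-2)·1.000 - (1)·1.083 - (-1)·-3.000) / (-7) = -0.988
  δ = (-6 - (-2)·1.000 - (-3)·1.083 - (-4)·-0.988) / (12) = -0.392
Iteration 2:
  α = (4 - (1)·1.083 - (3)·-0.988 - (3)·-0.392) / (9) = 0.784
  β = (2 - (-4)·0.784 - (-4)·-0.988 - (1)·-0.392) / (12) = 0.131
  γ = (9 - (-2)·0.784 - (1)·0.131 - (-1)·-0.392) / (-7) = -1.435
  δ = (-6 - (-2)·0.784 - (-3)·0.131 - (-4)·-1.435) / (12) = -0.815

(0.784, 0.131, -1.435, -0.815)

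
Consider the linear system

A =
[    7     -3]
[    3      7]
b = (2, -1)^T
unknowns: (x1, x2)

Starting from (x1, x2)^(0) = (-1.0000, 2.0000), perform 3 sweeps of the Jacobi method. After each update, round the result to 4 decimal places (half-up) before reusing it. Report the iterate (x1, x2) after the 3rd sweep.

Iteration 1:
  x1 = (2 - (-3)·2.0000) / (7) = 1.1429
  x2 = (-1 - (3)·-1.0000) / (7) = 0.2857
Iteration 2:
  x1 = (2 - (-3)·0.2857) / (7) = 0.4082
  x2 = (-1 - (3)·1.1429) / (7) = -0.6327
Iteration 3:
  x1 = (2 - (-3)·-0.6327) / (7) = 0.0146
  x2 = (-1 - (3)·0.4082) / (7) = -0.3178

(0.0146, -0.3178)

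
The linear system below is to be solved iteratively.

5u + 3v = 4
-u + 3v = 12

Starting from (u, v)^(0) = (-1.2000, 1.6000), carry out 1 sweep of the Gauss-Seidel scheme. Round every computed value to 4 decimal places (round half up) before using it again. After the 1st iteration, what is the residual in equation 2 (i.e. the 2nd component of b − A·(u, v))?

Iteration 1:
  u = (4 - (3)·1.6000) / (5) = -0.1600
  v = (12 - (-1)·-0.1600) / (3) = 3.9467
Residual b − A·x = (-7.0401, -0.0001)

-0.0001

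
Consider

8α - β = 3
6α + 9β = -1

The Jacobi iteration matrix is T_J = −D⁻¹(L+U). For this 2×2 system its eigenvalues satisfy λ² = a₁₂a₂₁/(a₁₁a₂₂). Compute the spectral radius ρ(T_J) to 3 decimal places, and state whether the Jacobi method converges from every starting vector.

a₁₂a₂₁/(a₁₁a₂₂) = (-1)·(6) / ((8)·(9)) = -0.083333
ρ = √|-0.083333| = √0.083333 = 0.289
ρ < 1, so Jacobi converges

0.289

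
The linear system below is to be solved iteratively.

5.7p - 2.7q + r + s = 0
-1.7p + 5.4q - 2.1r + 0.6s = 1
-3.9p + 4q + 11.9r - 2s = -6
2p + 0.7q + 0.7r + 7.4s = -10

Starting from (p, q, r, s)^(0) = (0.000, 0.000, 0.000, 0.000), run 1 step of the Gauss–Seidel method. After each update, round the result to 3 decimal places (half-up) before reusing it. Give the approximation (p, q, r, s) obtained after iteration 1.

Iteration 1:
  p = (0 - (-2.7)·0.000 - (1)·0.000 - (1)·0.000) / (5.7) = 0.000
  q = (1 - (-1.7)·0.000 - (-2.1)·0.000 - (0.6)·0.000) / (5.4) = 0.185
  r = (-6 - (-3.9)·0.000 - (4)·0.185 - (-2)·0.000) / (11.9) = -0.566
  s = (-10 - (2)·0.000 - (0.7)·0.185 - (0.7)·-0.566) / (7.4) = -1.315

(0.000, 0.185, -0.566, -1.315)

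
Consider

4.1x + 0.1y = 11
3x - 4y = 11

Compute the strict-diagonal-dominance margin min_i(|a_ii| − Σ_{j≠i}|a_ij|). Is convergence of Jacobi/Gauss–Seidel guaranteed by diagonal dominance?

row 1: |4.1| − (0.1) = 4
row 2: |-4| − (3) = 1
minimum over rows = 1 → strictly diagonally dominant (convergence guaranteed)

1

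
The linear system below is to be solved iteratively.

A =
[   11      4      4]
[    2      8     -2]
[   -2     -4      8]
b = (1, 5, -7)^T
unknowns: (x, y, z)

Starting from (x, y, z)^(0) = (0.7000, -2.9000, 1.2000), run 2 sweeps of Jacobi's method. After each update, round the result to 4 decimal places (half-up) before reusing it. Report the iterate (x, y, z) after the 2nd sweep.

Iteration 1:
  x = (1 - (4)·-2.9000 - (4)·1.2000) / (11) = 0.7091
  y = (5 - (2)·0.7000 - (-2)·1.2000) / (8) = 0.7500
  z = (-7 - (-2)·0.7000 - (-4)·-2.9000) / (8) = -2.1500
Iteration 2:
  x = (1 - (4)·0.7500 - (4)·-2.1500) / (11) = 0.6000
  y = (5 - (2)·0.7091 - (-2)·-2.1500) / (8) = -0.0898
  z = (-7 - (-2)·0.7091 - (-4)·0.7500) / (8) = -0.3227

(0.6000, -0.0898, -0.3227)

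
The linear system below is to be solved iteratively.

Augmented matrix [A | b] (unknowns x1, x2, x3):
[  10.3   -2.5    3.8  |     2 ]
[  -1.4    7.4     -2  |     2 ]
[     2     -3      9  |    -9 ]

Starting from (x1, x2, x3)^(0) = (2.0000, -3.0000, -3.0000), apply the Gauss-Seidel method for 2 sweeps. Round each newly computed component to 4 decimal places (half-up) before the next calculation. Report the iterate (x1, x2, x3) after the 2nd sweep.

(0.5583, 0.0323, -1.1133)

Iteration 1:
  x1 = (2 - (-2.5)·-3.0000 - (3.8)·-3.0000) / (10.3) = 0.5728
  x2 = (2 - (-1.4)·0.5728 - (-2)·-3.0000) / (7.4) = -0.4322
  x3 = (-9 - (2)·0.5728 - (-3)·-0.4322) / (9) = -1.2714
Iteration 2:
  x1 = (2 - (-2.5)·-0.4322 - (3.8)·-1.2714) / (10.3) = 0.5583
  x2 = (2 - (-1.4)·0.5583 - (-2)·-1.2714) / (7.4) = 0.0323
  x3 = (-9 - (2)·0.5583 - (-3)·0.0323) / (9) = -1.1133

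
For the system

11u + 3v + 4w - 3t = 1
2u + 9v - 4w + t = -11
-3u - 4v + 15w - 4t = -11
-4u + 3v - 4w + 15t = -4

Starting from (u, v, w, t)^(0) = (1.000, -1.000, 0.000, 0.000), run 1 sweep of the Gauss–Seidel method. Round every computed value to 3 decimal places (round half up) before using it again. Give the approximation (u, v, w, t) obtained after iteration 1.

(0.364, -1.303, -1.008, -0.178)

Iteration 1:
  u = (1 - (3)·-1.000 - (4)·0.000 - (-3)·0.000) / (11) = 0.364
  v = (-11 - (2)·0.364 - (-4)·0.000 - (1)·0.000) / (9) = -1.303
  w = (-11 - (-3)·0.364 - (-4)·-1.303 - (-4)·0.000) / (15) = -1.008
  t = (-4 - (-4)·0.364 - (3)·-1.303 - (-4)·-1.008) / (15) = -0.178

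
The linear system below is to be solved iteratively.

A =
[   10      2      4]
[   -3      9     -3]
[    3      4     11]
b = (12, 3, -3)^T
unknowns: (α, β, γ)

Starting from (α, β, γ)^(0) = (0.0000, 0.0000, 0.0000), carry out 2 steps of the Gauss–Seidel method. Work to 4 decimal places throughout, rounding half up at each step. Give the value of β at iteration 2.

0.5111

Iteration 1:
  α = (12 - (2)·0.0000 - (4)·0.0000) / (10) = 1.2000
  β = (3 - (-3)·1.2000 - (-3)·0.0000) / (9) = 0.7333
  γ = (-3 - (3)·1.2000 - (4)·0.7333) / (11) = -0.8667
Iteration 2:
  α = (12 - (2)·0.7333 - (4)·-0.8667) / (10) = 1.4000
  β = (3 - (-3)·1.4000 - (-3)·-0.8667) / (9) = 0.5111
  γ = (-3 - (3)·1.4000 - (4)·0.5111) / (11) = -0.8404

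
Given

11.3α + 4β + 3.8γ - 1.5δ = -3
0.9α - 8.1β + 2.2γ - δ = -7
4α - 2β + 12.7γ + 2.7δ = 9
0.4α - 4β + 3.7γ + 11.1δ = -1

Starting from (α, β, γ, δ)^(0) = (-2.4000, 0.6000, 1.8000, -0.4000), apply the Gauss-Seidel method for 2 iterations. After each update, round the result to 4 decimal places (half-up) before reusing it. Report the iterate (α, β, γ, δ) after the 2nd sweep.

(-1.1774, 1.1057, 1.2621, -0.0699)

Iteration 1:
  α = (-3 - (4)·0.6000 - (3.8)·1.8000 - (-1.5)·-0.4000) / (11.3) = -1.1363
  β = (-7 - (0.9)·-1.1363 - (2.2)·1.8000 - (-1)·-0.4000) / (-8.1) = 1.2762
  γ = (9 - (4)·-1.1363 - (-2)·1.2762 - (2.7)·-0.4000) / (12.7) = 1.3526
  δ = (-1 - (0.4)·-1.1363 - (-4)·1.2762 - (3.7)·1.3526) / (11.1) = -0.0401
Iteration 2:
  α = (-3 - (4)·1.2762 - (3.8)·1.3526 - (-1.5)·-0.0401) / (11.3) = -1.1774
  β = (-7 - (0.9)·-1.1774 - (2.2)·1.3526 - (-1)·-0.0401) / (-8.1) = 1.1057
  γ = (9 - (4)·-1.1774 - (-2)·1.1057 - (2.7)·-0.0401) / (12.7) = 1.2621
  δ = (-1 - (0.4)·-1.1774 - (-4)·1.1057 - (3.7)·1.2621) / (11.1) = -0.0699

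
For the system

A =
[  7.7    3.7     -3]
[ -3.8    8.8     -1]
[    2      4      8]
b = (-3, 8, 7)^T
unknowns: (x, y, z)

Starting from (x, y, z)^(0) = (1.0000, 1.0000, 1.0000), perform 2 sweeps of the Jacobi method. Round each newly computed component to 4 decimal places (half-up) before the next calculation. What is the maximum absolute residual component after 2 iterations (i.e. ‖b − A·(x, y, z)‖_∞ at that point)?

Iteration 1:
  x = (-3 - (3.7)·1.0000 - (-3)·1.0000) / (7.7) = -0.4805
  y = (8 - (-3.8)·1.0000 - (-1)·1.0000) / (8.8) = 1.4545
  z = (7 - (2)·1.0000 - (4)·1.0000) / (8) = 0.1250
Iteration 2:
  x = (-3 - (3.7)·1.4545 - (-3)·0.1250) / (7.7) = -1.0398
  y = (8 - (-3.8)·-0.4805 - (-1)·0.1250) / (8.8) = 0.7158
  z = (7 - (2)·-0.4805 - (4)·1.4545) / (8) = 0.2679
Residual b − A·x = (3.1617, -1.9824, 4.0732); ∞-norm = 4.0732

4.0732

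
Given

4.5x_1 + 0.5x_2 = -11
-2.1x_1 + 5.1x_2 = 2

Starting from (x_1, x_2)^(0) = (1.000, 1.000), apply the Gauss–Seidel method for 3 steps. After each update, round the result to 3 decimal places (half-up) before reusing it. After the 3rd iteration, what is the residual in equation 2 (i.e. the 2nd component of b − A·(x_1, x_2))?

0.001

Iteration 1:
  x_1 = (-11 - (0.5)·1.000) / (4.5) = -2.556
  x_2 = (2 - (-2.1)·-2.556) / (5.1) = -0.660
Iteration 2:
  x_1 = (-11 - (0.5)·-0.660) / (4.5) = -2.371
  x_2 = (2 - (-2.1)·-2.371) / (5.1) = -0.584
Iteration 3:
  x_1 = (-11 - (0.5)·-0.584) / (4.5) = -2.380
  x_2 = (2 - (-2.1)·-2.380) / (5.1) = -0.588
Residual b − A·x = (0.004, 0.001)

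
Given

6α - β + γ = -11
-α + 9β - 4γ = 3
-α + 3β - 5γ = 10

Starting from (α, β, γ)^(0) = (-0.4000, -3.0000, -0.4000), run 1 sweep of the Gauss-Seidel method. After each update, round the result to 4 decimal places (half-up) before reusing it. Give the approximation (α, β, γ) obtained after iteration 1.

(-2.2667, -0.0963, -1.6044)

Iteration 1:
  α = (-11 - (-1)·-3.0000 - (1)·-0.4000) / (6) = -2.2667
  β = (3 - (-1)·-2.2667 - (-4)·-0.4000) / (9) = -0.0963
  γ = (10 - (-1)·-2.2667 - (3)·-0.0963) / (-5) = -1.6044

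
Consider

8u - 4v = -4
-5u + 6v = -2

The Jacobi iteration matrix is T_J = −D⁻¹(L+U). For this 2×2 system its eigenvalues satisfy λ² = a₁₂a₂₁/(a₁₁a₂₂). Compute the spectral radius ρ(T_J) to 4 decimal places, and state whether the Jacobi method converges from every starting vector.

0.6455

a₁₂a₂₁/(a₁₁a₂₂) = (-4)·(-5) / ((8)·(6)) = 0.416667
ρ = √|0.416667| = √0.416667 = 0.6455
ρ < 1, so Jacobi converges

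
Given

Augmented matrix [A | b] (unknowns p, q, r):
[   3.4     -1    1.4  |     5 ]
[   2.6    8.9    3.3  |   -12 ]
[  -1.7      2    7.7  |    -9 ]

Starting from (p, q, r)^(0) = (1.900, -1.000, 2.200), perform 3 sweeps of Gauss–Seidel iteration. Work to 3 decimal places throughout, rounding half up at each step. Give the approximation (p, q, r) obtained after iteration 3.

(1.276, -1.512, -0.494)

Iteration 1:
  p = (5 - (-1)·-1.000 - (1.4)·2.200) / (3.4) = 0.271
  q = (-12 - (2.6)·0.271 - (3.3)·2.200) / (8.9) = -2.243
  r = (-9 - (-1.7)·0.271 - (2)·-2.243) / (7.7) = -0.526
Iteration 2:
  p = (5 - (-1)·-2.243 - (1.4)·-0.526) / (3.4) = 1.027
  q = (-12 - (2.6)·1.027 - (3.3)·-0.526) / (8.9) = -1.453
  r = (-9 - (-1.7)·1.027 - (2)·-1.453) / (7.7) = -0.565
Iteration 3:
  p = (5 - (-1)·-1.453 - (1.4)·-0.565) / (3.4) = 1.276
  q = (-12 - (2.6)·1.276 - (3.3)·-0.565) / (8.9) = -1.512
  r = (-9 - (-1.7)·1.276 - (2)·-1.512) / (7.7) = -0.494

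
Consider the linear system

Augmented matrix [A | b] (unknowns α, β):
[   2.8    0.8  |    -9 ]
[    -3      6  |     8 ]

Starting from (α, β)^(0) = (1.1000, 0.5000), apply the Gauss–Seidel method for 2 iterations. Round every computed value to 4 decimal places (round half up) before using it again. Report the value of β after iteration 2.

-0.2245

Iteration 1:
  α = (-9 - (0.8)·0.5000) / (2.8) = -3.3571
  β = (8 - (-3)·-3.3571) / (6) = -0.3452
Iteration 2:
  α = (-9 - (0.8)·-0.3452) / (2.8) = -3.1157
  β = (8 - (-3)·-3.1157) / (6) = -0.2245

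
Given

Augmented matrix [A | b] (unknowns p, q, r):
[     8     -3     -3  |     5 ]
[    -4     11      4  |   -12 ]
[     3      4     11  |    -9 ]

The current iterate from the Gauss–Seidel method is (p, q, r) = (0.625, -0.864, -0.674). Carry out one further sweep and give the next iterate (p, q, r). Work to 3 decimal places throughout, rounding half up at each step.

One sweep:
  p = (5 - (-3)·-0.864 - (-3)·-0.674) / (8) = 0.048
  q = (-12 - (-4)·0.048 - (4)·-0.674) / (11) = -0.828
  r = (-9 - (3)·0.048 - (4)·-0.828) / (11) = -0.530

(0.048, -0.828, -0.530)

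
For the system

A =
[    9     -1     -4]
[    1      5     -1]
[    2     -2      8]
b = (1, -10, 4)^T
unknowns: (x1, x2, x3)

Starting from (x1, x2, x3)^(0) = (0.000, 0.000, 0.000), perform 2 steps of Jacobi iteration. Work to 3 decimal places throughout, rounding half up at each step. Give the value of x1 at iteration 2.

0.111

Iteration 1:
  x1 = (1 - (-1)·0.000 - (-4)·0.000) / (9) = 0.111
  x2 = (-10 - (1)·0.000 - (-1)·0.000) / (5) = -2.000
  x3 = (4 - (2)·0.000 - (-2)·0.000) / (8) = 0.500
Iteration 2:
  x1 = (1 - (-1)·-2.000 - (-4)·0.500) / (9) = 0.111
  x2 = (-10 - (1)·0.111 - (-1)·0.500) / (5) = -1.922
  x3 = (4 - (2)·0.111 - (-2)·-2.000) / (8) = -0.028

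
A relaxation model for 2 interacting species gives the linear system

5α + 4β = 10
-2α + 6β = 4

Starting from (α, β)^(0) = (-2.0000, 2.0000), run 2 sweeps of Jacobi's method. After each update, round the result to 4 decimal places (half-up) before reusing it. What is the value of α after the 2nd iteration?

2.0000

Iteration 1:
  α = (10 - (4)·2.0000) / (5) = 0.4000
  β = (4 - (-2)·-2.0000) / (6) = 0.0000
Iteration 2:
  α = (10 - (4)·0.0000) / (5) = 2.0000
  β = (4 - (-2)·0.4000) / (6) = 0.8000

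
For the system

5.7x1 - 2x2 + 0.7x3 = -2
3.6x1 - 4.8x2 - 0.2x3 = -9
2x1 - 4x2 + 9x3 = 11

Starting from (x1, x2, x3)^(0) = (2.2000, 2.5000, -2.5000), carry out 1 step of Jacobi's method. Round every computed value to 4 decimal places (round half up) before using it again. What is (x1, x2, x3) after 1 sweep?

(0.8333, 3.6292, 1.8444)

Iteration 1:
  x1 = (-2 - (-2)·2.5000 - (0.7)·-2.5000) / (5.7) = 0.8333
  x2 = (-9 - (3.6)·2.2000 - (-0.2)·-2.5000) / (-4.8) = 3.6292
  x3 = (11 - (2)·2.2000 - (-4)·2.5000) / (9) = 1.8444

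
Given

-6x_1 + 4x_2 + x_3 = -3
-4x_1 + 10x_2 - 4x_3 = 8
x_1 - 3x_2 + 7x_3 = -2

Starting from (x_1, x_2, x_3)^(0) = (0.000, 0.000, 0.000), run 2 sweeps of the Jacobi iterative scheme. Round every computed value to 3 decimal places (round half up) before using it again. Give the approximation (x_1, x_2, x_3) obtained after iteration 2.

(0.986, 0.886, -0.014)

Iteration 1:
  x_1 = (-3 - (4)·0.000 - (1)·0.000) / (-6) = 0.500
  x_2 = (8 - (-4)·0.000 - (-4)·0.000) / (10) = 0.800
  x_3 = (-2 - (1)·0.000 - (-3)·0.000) / (7) = -0.286
Iteration 2:
  x_1 = (-3 - (4)·0.800 - (1)·-0.286) / (-6) = 0.986
  x_2 = (8 - (-4)·0.500 - (-4)·-0.286) / (10) = 0.886
  x_3 = (-2 - (1)·0.500 - (-3)·0.800) / (7) = -0.014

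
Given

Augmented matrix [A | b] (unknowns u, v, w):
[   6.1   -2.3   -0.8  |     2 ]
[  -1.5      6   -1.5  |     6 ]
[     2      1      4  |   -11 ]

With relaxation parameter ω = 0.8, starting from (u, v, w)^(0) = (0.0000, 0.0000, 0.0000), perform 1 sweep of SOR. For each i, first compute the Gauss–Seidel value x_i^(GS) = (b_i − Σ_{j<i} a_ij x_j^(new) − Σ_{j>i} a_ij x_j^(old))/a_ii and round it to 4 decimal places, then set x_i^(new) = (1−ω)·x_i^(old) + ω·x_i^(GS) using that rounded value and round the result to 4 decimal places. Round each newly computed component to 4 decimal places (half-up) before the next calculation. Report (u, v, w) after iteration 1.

Iteration 1:
  u: GS value = (2 - (-2.3)·0.0000 - (-0.8)·0.0000) / (6.1) = 0.3279;  u ← (1−ω)·0.0000 + ω·0.3279 = 0.2623
  v: GS value = (6 - (-1.5)·0.2623 - (-1.5)·0.0000) / (6) = 1.0656;  v ← (1−ω)·0.0000 + ω·1.0656 = 0.8525
  w: GS value = (-11 - (2)·0.2623 - (1)·0.8525) / (4) = -3.0943;  w ← (1−ω)·0.0000 + ω·-3.0943 = -2.4754

(0.2623, 0.8525, -2.4754)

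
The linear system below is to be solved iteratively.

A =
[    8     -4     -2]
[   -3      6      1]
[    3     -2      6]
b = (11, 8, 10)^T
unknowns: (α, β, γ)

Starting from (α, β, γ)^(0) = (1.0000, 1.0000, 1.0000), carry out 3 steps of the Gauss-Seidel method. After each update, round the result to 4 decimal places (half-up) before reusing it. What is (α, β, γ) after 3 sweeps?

(2.9095, 2.6057, 1.0805)

Iteration 1:
  α = (11 - (-4)·1.0000 - (-2)·1.0000) / (8) = 2.1250
  β = (8 - (-3)·2.1250 - (1)·1.0000) / (6) = 2.2292
  γ = (10 - (3)·2.1250 - (-2)·2.2292) / (6) = 1.3472
Iteration 2:
  α = (11 - (-4)·2.2292 - (-2)·1.3472) / (8) = 2.8264
  β = (8 - (-3)·2.8264 - (1)·1.3472) / (6) = 2.5220
  γ = (10 - (3)·2.8264 - (-2)·2.5220) / (6) = 1.0941
Iteration 3:
  α = (11 - (-4)·2.5220 - (-2)·1.0941) / (8) = 2.9095
  β = (8 - (-3)·2.9095 - (1)·1.0941) / (6) = 2.6057
  γ = (10 - (3)·2.9095 - (-2)·2.6057) / (6) = 1.0805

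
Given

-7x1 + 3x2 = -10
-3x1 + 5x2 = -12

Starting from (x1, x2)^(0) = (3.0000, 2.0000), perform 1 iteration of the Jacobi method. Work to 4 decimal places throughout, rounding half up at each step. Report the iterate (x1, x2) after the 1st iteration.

Iteration 1:
  x1 = (-10 - (3)·2.0000) / (-7) = 2.2857
  x2 = (-12 - (-3)·3.0000) / (5) = -0.6000

(2.2857, -0.6000)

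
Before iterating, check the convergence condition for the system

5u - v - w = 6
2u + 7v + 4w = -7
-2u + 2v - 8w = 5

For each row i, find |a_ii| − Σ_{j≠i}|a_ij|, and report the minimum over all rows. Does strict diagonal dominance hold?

1

row 1: |5| − (1+1) = 3
row 2: |7| − (2+4) = 1
row 3: |-8| − (2+2) = 4
minimum over rows = 1 → strictly diagonally dominant (convergence guaranteed)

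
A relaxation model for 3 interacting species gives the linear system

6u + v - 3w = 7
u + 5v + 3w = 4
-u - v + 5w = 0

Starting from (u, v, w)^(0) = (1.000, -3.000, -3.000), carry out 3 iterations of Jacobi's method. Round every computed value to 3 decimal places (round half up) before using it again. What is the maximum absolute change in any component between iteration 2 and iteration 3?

Iteration 1:
  u = (7 - (1)·-3.000 - (-3)·-3.000) / (6) = 0.167
  v = (4 - (1)·1.000 - (3)·-3.000) / (5) = 2.400
  w = (0 - (-1)·1.000 - (-1)·-3.000) / (5) = -0.400
Iteration 2:
  u = (7 - (1)·2.400 - (-3)·-0.400) / (6) = 0.567
  v = (4 - (1)·0.167 - (3)·-0.400) / (5) = 1.007
  w = (0 - (-1)·0.167 - (-1)·2.400) / (5) = 0.513
Iteration 3:
  u = (7 - (1)·1.007 - (-3)·0.513) / (6) = 1.255
  v = (4 - (1)·0.567 - (3)·0.513) / (5) = 0.379
  w = (0 - (-1)·0.567 - (-1)·1.007) / (5) = 0.315
Change: (0.688, -0.628, -0.198) → max |·| = 0.688

0.688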